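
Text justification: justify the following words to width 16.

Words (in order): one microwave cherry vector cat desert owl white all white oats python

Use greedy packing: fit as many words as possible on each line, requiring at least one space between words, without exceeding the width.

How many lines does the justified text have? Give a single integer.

Answer: 5

Derivation:
Line 1: ['one', 'microwave'] (min_width=13, slack=3)
Line 2: ['cherry', 'vector'] (min_width=13, slack=3)
Line 3: ['cat', 'desert', 'owl'] (min_width=14, slack=2)
Line 4: ['white', 'all', 'white'] (min_width=15, slack=1)
Line 5: ['oats', 'python'] (min_width=11, slack=5)
Total lines: 5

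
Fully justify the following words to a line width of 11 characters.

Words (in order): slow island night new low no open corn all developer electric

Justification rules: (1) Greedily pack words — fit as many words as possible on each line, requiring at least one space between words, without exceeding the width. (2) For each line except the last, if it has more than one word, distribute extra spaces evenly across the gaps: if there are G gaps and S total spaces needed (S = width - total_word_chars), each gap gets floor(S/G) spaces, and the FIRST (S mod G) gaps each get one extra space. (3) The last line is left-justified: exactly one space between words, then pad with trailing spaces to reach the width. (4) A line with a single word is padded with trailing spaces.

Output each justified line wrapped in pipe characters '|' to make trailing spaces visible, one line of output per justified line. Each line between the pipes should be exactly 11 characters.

Answer: |slow island|
|night   new|
|low no open|
|corn    all|
|developer  |
|electric   |

Derivation:
Line 1: ['slow', 'island'] (min_width=11, slack=0)
Line 2: ['night', 'new'] (min_width=9, slack=2)
Line 3: ['low', 'no', 'open'] (min_width=11, slack=0)
Line 4: ['corn', 'all'] (min_width=8, slack=3)
Line 5: ['developer'] (min_width=9, slack=2)
Line 6: ['electric'] (min_width=8, slack=3)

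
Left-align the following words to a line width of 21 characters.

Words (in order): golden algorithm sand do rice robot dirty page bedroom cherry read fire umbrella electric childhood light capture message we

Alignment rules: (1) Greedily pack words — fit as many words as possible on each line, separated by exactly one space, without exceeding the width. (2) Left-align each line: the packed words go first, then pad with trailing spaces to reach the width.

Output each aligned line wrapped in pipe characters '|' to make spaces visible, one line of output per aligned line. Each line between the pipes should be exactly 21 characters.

Line 1: ['golden', 'algorithm', 'sand'] (min_width=21, slack=0)
Line 2: ['do', 'rice', 'robot', 'dirty'] (min_width=19, slack=2)
Line 3: ['page', 'bedroom', 'cherry'] (min_width=19, slack=2)
Line 4: ['read', 'fire', 'umbrella'] (min_width=18, slack=3)
Line 5: ['electric', 'childhood'] (min_width=18, slack=3)
Line 6: ['light', 'capture', 'message'] (min_width=21, slack=0)
Line 7: ['we'] (min_width=2, slack=19)

Answer: |golden algorithm sand|
|do rice robot dirty  |
|page bedroom cherry  |
|read fire umbrella   |
|electric childhood   |
|light capture message|
|we                   |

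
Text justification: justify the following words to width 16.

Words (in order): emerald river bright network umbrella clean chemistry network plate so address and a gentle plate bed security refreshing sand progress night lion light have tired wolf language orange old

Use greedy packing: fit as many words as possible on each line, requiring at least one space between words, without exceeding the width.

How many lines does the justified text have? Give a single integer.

Line 1: ['emerald', 'river'] (min_width=13, slack=3)
Line 2: ['bright', 'network'] (min_width=14, slack=2)
Line 3: ['umbrella', 'clean'] (min_width=14, slack=2)
Line 4: ['chemistry'] (min_width=9, slack=7)
Line 5: ['network', 'plate', 'so'] (min_width=16, slack=0)
Line 6: ['address', 'and', 'a'] (min_width=13, slack=3)
Line 7: ['gentle', 'plate', 'bed'] (min_width=16, slack=0)
Line 8: ['security'] (min_width=8, slack=8)
Line 9: ['refreshing', 'sand'] (min_width=15, slack=1)
Line 10: ['progress', 'night'] (min_width=14, slack=2)
Line 11: ['lion', 'light', 'have'] (min_width=15, slack=1)
Line 12: ['tired', 'wolf'] (min_width=10, slack=6)
Line 13: ['language', 'orange'] (min_width=15, slack=1)
Line 14: ['old'] (min_width=3, slack=13)
Total lines: 14

Answer: 14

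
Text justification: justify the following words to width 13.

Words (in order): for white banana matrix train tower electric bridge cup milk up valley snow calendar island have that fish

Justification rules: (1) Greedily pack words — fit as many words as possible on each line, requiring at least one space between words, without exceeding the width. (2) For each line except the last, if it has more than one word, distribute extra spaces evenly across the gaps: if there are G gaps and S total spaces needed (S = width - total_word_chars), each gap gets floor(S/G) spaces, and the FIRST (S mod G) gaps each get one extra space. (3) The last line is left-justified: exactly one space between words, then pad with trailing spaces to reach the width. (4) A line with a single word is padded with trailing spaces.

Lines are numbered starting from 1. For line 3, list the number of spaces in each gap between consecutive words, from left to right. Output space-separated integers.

Line 1: ['for', 'white'] (min_width=9, slack=4)
Line 2: ['banana', 'matrix'] (min_width=13, slack=0)
Line 3: ['train', 'tower'] (min_width=11, slack=2)
Line 4: ['electric'] (min_width=8, slack=5)
Line 5: ['bridge', 'cup'] (min_width=10, slack=3)
Line 6: ['milk', 'up'] (min_width=7, slack=6)
Line 7: ['valley', 'snow'] (min_width=11, slack=2)
Line 8: ['calendar'] (min_width=8, slack=5)
Line 9: ['island', 'have'] (min_width=11, slack=2)
Line 10: ['that', 'fish'] (min_width=9, slack=4)

Answer: 3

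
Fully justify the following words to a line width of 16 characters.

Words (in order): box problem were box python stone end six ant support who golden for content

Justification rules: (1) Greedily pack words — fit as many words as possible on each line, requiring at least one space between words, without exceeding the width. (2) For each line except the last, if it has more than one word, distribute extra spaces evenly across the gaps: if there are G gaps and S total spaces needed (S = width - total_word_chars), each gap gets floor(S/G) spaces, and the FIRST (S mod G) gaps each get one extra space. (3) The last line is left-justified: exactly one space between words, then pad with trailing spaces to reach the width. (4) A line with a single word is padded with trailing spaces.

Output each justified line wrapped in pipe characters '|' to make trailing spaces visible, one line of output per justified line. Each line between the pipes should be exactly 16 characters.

Answer: |box problem were|
|box python stone|
|end    six   ant|
|support      who|
|golden       for|
|content         |

Derivation:
Line 1: ['box', 'problem', 'were'] (min_width=16, slack=0)
Line 2: ['box', 'python', 'stone'] (min_width=16, slack=0)
Line 3: ['end', 'six', 'ant'] (min_width=11, slack=5)
Line 4: ['support', 'who'] (min_width=11, slack=5)
Line 5: ['golden', 'for'] (min_width=10, slack=6)
Line 6: ['content'] (min_width=7, slack=9)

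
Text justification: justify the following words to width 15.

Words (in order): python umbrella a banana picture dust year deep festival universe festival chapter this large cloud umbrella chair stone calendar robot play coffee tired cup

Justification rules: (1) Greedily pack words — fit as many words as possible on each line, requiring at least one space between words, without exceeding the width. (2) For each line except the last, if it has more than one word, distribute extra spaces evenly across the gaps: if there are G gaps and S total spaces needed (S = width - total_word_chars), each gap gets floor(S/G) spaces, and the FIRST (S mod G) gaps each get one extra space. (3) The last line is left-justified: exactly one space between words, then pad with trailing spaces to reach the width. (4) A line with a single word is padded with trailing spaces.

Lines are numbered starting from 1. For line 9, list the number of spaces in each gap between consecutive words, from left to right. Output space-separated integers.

Answer: 5

Derivation:
Line 1: ['python', 'umbrella'] (min_width=15, slack=0)
Line 2: ['a', 'banana'] (min_width=8, slack=7)
Line 3: ['picture', 'dust'] (min_width=12, slack=3)
Line 4: ['year', 'deep'] (min_width=9, slack=6)
Line 5: ['festival'] (min_width=8, slack=7)
Line 6: ['universe'] (min_width=8, slack=7)
Line 7: ['festival'] (min_width=8, slack=7)
Line 8: ['chapter', 'this'] (min_width=12, slack=3)
Line 9: ['large', 'cloud'] (min_width=11, slack=4)
Line 10: ['umbrella', 'chair'] (min_width=14, slack=1)
Line 11: ['stone', 'calendar'] (min_width=14, slack=1)
Line 12: ['robot', 'play'] (min_width=10, slack=5)
Line 13: ['coffee', 'tired'] (min_width=12, slack=3)
Line 14: ['cup'] (min_width=3, slack=12)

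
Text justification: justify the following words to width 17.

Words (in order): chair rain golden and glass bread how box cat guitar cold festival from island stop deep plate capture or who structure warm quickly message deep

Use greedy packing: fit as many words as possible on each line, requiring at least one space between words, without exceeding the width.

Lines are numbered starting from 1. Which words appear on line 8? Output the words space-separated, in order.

Line 1: ['chair', 'rain', 'golden'] (min_width=17, slack=0)
Line 2: ['and', 'glass', 'bread'] (min_width=15, slack=2)
Line 3: ['how', 'box', 'cat'] (min_width=11, slack=6)
Line 4: ['guitar', 'cold'] (min_width=11, slack=6)
Line 5: ['festival', 'from'] (min_width=13, slack=4)
Line 6: ['island', 'stop', 'deep'] (min_width=16, slack=1)
Line 7: ['plate', 'capture', 'or'] (min_width=16, slack=1)
Line 8: ['who', 'structure'] (min_width=13, slack=4)
Line 9: ['warm', 'quickly'] (min_width=12, slack=5)
Line 10: ['message', 'deep'] (min_width=12, slack=5)

Answer: who structure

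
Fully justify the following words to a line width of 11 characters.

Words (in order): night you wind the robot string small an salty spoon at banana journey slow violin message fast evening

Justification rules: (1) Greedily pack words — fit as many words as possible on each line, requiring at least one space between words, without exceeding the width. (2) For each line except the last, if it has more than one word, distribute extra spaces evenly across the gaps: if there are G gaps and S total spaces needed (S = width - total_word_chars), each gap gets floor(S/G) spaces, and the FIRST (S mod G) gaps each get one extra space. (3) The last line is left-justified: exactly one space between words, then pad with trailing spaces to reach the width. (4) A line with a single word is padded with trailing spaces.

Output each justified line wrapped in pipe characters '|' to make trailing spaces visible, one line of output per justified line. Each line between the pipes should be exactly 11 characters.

Line 1: ['night', 'you'] (min_width=9, slack=2)
Line 2: ['wind', 'the'] (min_width=8, slack=3)
Line 3: ['robot'] (min_width=5, slack=6)
Line 4: ['string'] (min_width=6, slack=5)
Line 5: ['small', 'an'] (min_width=8, slack=3)
Line 6: ['salty', 'spoon'] (min_width=11, slack=0)
Line 7: ['at', 'banana'] (min_width=9, slack=2)
Line 8: ['journey'] (min_width=7, slack=4)
Line 9: ['slow', 'violin'] (min_width=11, slack=0)
Line 10: ['message'] (min_width=7, slack=4)
Line 11: ['fast'] (min_width=4, slack=7)
Line 12: ['evening'] (min_width=7, slack=4)

Answer: |night   you|
|wind    the|
|robot      |
|string     |
|small    an|
|salty spoon|
|at   banana|
|journey    |
|slow violin|
|message    |
|fast       |
|evening    |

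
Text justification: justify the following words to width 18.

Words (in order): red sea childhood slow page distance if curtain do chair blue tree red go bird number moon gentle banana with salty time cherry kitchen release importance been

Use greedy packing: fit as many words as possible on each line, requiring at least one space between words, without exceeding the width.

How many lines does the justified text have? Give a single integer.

Answer: 10

Derivation:
Line 1: ['red', 'sea', 'childhood'] (min_width=17, slack=1)
Line 2: ['slow', 'page', 'distance'] (min_width=18, slack=0)
Line 3: ['if', 'curtain', 'do'] (min_width=13, slack=5)
Line 4: ['chair', 'blue', 'tree'] (min_width=15, slack=3)
Line 5: ['red', 'go', 'bird', 'number'] (min_width=18, slack=0)
Line 6: ['moon', 'gentle', 'banana'] (min_width=18, slack=0)
Line 7: ['with', 'salty', 'time'] (min_width=15, slack=3)
Line 8: ['cherry', 'kitchen'] (min_width=14, slack=4)
Line 9: ['release', 'importance'] (min_width=18, slack=0)
Line 10: ['been'] (min_width=4, slack=14)
Total lines: 10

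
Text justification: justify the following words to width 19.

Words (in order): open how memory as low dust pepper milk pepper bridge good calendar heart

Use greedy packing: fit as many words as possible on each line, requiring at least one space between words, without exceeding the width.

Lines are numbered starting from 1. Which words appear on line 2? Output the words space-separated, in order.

Line 1: ['open', 'how', 'memory', 'as'] (min_width=18, slack=1)
Line 2: ['low', 'dust', 'pepper'] (min_width=15, slack=4)
Line 3: ['milk', 'pepper', 'bridge'] (min_width=18, slack=1)
Line 4: ['good', 'calendar', 'heart'] (min_width=19, slack=0)

Answer: low dust pepper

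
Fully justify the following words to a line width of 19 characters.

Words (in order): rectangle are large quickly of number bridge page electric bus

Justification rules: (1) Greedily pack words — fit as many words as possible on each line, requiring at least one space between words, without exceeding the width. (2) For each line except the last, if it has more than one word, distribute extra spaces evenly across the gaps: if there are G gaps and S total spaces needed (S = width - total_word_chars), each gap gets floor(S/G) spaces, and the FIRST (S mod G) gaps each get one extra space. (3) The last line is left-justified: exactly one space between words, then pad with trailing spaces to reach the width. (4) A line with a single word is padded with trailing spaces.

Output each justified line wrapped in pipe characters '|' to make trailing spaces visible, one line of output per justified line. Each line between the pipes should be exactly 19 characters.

Line 1: ['rectangle', 'are', 'large'] (min_width=19, slack=0)
Line 2: ['quickly', 'of', 'number'] (min_width=17, slack=2)
Line 3: ['bridge', 'page'] (min_width=11, slack=8)
Line 4: ['electric', 'bus'] (min_width=12, slack=7)

Answer: |rectangle are large|
|quickly  of  number|
|bridge         page|
|electric bus       |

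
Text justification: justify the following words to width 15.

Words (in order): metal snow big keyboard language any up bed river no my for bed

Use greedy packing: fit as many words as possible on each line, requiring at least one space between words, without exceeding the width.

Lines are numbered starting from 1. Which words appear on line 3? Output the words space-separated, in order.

Answer: language any up

Derivation:
Line 1: ['metal', 'snow', 'big'] (min_width=14, slack=1)
Line 2: ['keyboard'] (min_width=8, slack=7)
Line 3: ['language', 'any', 'up'] (min_width=15, slack=0)
Line 4: ['bed', 'river', 'no', 'my'] (min_width=15, slack=0)
Line 5: ['for', 'bed'] (min_width=7, slack=8)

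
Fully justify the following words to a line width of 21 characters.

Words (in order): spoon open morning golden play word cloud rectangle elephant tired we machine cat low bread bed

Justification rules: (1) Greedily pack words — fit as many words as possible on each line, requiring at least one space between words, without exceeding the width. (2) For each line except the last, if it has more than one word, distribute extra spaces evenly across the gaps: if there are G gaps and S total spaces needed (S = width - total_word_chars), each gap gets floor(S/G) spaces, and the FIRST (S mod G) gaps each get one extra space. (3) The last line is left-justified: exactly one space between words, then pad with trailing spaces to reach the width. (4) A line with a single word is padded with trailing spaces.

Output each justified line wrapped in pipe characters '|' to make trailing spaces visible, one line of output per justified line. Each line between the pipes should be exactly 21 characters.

Line 1: ['spoon', 'open', 'morning'] (min_width=18, slack=3)
Line 2: ['golden', 'play', 'word'] (min_width=16, slack=5)
Line 3: ['cloud', 'rectangle'] (min_width=15, slack=6)
Line 4: ['elephant', 'tired', 'we'] (min_width=17, slack=4)
Line 5: ['machine', 'cat', 'low', 'bread'] (min_width=21, slack=0)
Line 6: ['bed'] (min_width=3, slack=18)

Answer: |spoon   open  morning|
|golden    play   word|
|cloud       rectangle|
|elephant   tired   we|
|machine cat low bread|
|bed                  |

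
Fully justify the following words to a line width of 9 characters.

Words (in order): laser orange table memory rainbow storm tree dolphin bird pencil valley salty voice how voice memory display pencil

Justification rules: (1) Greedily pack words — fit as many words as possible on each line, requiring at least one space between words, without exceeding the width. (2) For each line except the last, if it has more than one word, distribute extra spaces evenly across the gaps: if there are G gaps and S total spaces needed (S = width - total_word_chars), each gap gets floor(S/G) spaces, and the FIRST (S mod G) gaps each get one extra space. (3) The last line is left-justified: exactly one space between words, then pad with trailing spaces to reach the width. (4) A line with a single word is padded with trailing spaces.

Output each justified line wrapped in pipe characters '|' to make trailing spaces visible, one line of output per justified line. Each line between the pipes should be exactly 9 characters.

Answer: |laser    |
|orange   |
|table    |
|memory   |
|rainbow  |
|storm    |
|tree     |
|dolphin  |
|bird     |
|pencil   |
|valley   |
|salty    |
|voice how|
|voice    |
|memory   |
|display  |
|pencil   |

Derivation:
Line 1: ['laser'] (min_width=5, slack=4)
Line 2: ['orange'] (min_width=6, slack=3)
Line 3: ['table'] (min_width=5, slack=4)
Line 4: ['memory'] (min_width=6, slack=3)
Line 5: ['rainbow'] (min_width=7, slack=2)
Line 6: ['storm'] (min_width=5, slack=4)
Line 7: ['tree'] (min_width=4, slack=5)
Line 8: ['dolphin'] (min_width=7, slack=2)
Line 9: ['bird'] (min_width=4, slack=5)
Line 10: ['pencil'] (min_width=6, slack=3)
Line 11: ['valley'] (min_width=6, slack=3)
Line 12: ['salty'] (min_width=5, slack=4)
Line 13: ['voice', 'how'] (min_width=9, slack=0)
Line 14: ['voice'] (min_width=5, slack=4)
Line 15: ['memory'] (min_width=6, slack=3)
Line 16: ['display'] (min_width=7, slack=2)
Line 17: ['pencil'] (min_width=6, slack=3)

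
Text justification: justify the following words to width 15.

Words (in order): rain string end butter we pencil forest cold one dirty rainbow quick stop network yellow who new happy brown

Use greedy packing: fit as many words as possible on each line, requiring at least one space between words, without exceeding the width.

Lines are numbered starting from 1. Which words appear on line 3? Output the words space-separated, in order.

Line 1: ['rain', 'string', 'end'] (min_width=15, slack=0)
Line 2: ['butter', 'we'] (min_width=9, slack=6)
Line 3: ['pencil', 'forest'] (min_width=13, slack=2)
Line 4: ['cold', 'one', 'dirty'] (min_width=14, slack=1)
Line 5: ['rainbow', 'quick'] (min_width=13, slack=2)
Line 6: ['stop', 'network'] (min_width=12, slack=3)
Line 7: ['yellow', 'who', 'new'] (min_width=14, slack=1)
Line 8: ['happy', 'brown'] (min_width=11, slack=4)

Answer: pencil forest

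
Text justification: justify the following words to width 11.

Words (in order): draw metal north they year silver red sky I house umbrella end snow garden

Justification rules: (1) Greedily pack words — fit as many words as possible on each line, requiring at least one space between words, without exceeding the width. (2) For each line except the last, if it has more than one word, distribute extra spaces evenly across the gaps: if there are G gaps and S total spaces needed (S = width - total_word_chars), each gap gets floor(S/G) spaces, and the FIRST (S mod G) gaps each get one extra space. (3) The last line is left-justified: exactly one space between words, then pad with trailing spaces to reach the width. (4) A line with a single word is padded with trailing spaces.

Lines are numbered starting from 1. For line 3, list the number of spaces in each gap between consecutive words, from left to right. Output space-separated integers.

Line 1: ['draw', 'metal'] (min_width=10, slack=1)
Line 2: ['north', 'they'] (min_width=10, slack=1)
Line 3: ['year', 'silver'] (min_width=11, slack=0)
Line 4: ['red', 'sky', 'I'] (min_width=9, slack=2)
Line 5: ['house'] (min_width=5, slack=6)
Line 6: ['umbrella'] (min_width=8, slack=3)
Line 7: ['end', 'snow'] (min_width=8, slack=3)
Line 8: ['garden'] (min_width=6, slack=5)

Answer: 1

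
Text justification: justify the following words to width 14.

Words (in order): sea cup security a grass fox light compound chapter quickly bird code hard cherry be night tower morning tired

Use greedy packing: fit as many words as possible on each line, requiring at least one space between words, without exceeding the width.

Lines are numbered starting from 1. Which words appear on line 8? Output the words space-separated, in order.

Answer: cherry be

Derivation:
Line 1: ['sea', 'cup'] (min_width=7, slack=7)
Line 2: ['security', 'a'] (min_width=10, slack=4)
Line 3: ['grass', 'fox'] (min_width=9, slack=5)
Line 4: ['light', 'compound'] (min_width=14, slack=0)
Line 5: ['chapter'] (min_width=7, slack=7)
Line 6: ['quickly', 'bird'] (min_width=12, slack=2)
Line 7: ['code', 'hard'] (min_width=9, slack=5)
Line 8: ['cherry', 'be'] (min_width=9, slack=5)
Line 9: ['night', 'tower'] (min_width=11, slack=3)
Line 10: ['morning', 'tired'] (min_width=13, slack=1)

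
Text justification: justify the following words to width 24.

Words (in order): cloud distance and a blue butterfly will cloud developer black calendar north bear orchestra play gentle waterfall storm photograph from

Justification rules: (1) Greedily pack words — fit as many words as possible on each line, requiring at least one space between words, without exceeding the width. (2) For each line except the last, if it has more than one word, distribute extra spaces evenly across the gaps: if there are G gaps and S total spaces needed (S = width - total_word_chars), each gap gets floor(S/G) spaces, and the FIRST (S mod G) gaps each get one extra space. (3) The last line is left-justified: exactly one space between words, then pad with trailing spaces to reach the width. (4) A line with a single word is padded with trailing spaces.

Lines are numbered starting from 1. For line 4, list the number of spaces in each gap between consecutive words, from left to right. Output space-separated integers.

Line 1: ['cloud', 'distance', 'and', 'a'] (min_width=20, slack=4)
Line 2: ['blue', 'butterfly', 'will'] (min_width=19, slack=5)
Line 3: ['cloud', 'developer', 'black'] (min_width=21, slack=3)
Line 4: ['calendar', 'north', 'bear'] (min_width=19, slack=5)
Line 5: ['orchestra', 'play', 'gentle'] (min_width=21, slack=3)
Line 6: ['waterfall', 'storm'] (min_width=15, slack=9)
Line 7: ['photograph', 'from'] (min_width=15, slack=9)

Answer: 4 3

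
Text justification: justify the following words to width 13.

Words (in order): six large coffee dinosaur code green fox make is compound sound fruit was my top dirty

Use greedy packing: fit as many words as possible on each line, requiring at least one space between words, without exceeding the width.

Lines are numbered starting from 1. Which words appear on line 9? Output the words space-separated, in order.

Line 1: ['six', 'large'] (min_width=9, slack=4)
Line 2: ['coffee'] (min_width=6, slack=7)
Line 3: ['dinosaur', 'code'] (min_width=13, slack=0)
Line 4: ['green', 'fox'] (min_width=9, slack=4)
Line 5: ['make', 'is'] (min_width=7, slack=6)
Line 6: ['compound'] (min_width=8, slack=5)
Line 7: ['sound', 'fruit'] (min_width=11, slack=2)
Line 8: ['was', 'my', 'top'] (min_width=10, slack=3)
Line 9: ['dirty'] (min_width=5, slack=8)

Answer: dirty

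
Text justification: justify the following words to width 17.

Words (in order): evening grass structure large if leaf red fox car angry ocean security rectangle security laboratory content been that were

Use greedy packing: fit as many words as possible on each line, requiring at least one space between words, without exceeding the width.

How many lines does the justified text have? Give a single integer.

Line 1: ['evening', 'grass'] (min_width=13, slack=4)
Line 2: ['structure', 'large'] (min_width=15, slack=2)
Line 3: ['if', 'leaf', 'red', 'fox'] (min_width=15, slack=2)
Line 4: ['car', 'angry', 'ocean'] (min_width=15, slack=2)
Line 5: ['security'] (min_width=8, slack=9)
Line 6: ['rectangle'] (min_width=9, slack=8)
Line 7: ['security'] (min_width=8, slack=9)
Line 8: ['laboratory'] (min_width=10, slack=7)
Line 9: ['content', 'been', 'that'] (min_width=17, slack=0)
Line 10: ['were'] (min_width=4, slack=13)
Total lines: 10

Answer: 10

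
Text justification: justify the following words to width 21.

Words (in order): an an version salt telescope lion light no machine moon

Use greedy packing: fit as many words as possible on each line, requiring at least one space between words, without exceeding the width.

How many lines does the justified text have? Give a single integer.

Answer: 3

Derivation:
Line 1: ['an', 'an', 'version', 'salt'] (min_width=18, slack=3)
Line 2: ['telescope', 'lion', 'light'] (min_width=20, slack=1)
Line 3: ['no', 'machine', 'moon'] (min_width=15, slack=6)
Total lines: 3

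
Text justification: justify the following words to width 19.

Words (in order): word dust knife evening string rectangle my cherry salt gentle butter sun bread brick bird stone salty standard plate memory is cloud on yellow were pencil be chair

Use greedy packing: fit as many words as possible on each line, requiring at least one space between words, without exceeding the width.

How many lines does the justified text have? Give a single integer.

Answer: 10

Derivation:
Line 1: ['word', 'dust', 'knife'] (min_width=15, slack=4)
Line 2: ['evening', 'string'] (min_width=14, slack=5)
Line 3: ['rectangle', 'my', 'cherry'] (min_width=19, slack=0)
Line 4: ['salt', 'gentle', 'butter'] (min_width=18, slack=1)
Line 5: ['sun', 'bread', 'brick'] (min_width=15, slack=4)
Line 6: ['bird', 'stone', 'salty'] (min_width=16, slack=3)
Line 7: ['standard', 'plate'] (min_width=14, slack=5)
Line 8: ['memory', 'is', 'cloud', 'on'] (min_width=18, slack=1)
Line 9: ['yellow', 'were', 'pencil'] (min_width=18, slack=1)
Line 10: ['be', 'chair'] (min_width=8, slack=11)
Total lines: 10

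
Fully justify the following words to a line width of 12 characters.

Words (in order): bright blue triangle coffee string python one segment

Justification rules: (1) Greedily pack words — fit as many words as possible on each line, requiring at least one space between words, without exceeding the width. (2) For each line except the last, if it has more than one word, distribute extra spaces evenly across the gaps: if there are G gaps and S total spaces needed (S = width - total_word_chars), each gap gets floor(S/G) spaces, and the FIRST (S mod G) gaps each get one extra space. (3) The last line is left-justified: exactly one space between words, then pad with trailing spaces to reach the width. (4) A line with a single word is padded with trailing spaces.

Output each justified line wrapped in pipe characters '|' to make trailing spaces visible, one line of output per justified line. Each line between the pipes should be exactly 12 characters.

Line 1: ['bright', 'blue'] (min_width=11, slack=1)
Line 2: ['triangle'] (min_width=8, slack=4)
Line 3: ['coffee'] (min_width=6, slack=6)
Line 4: ['string'] (min_width=6, slack=6)
Line 5: ['python', 'one'] (min_width=10, slack=2)
Line 6: ['segment'] (min_width=7, slack=5)

Answer: |bright  blue|
|triangle    |
|coffee      |
|string      |
|python   one|
|segment     |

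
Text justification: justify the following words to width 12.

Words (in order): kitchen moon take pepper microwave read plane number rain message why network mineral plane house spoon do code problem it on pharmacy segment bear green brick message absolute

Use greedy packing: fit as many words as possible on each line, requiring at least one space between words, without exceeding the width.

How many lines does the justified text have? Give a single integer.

Line 1: ['kitchen', 'moon'] (min_width=12, slack=0)
Line 2: ['take', 'pepper'] (min_width=11, slack=1)
Line 3: ['microwave'] (min_width=9, slack=3)
Line 4: ['read', 'plane'] (min_width=10, slack=2)
Line 5: ['number', 'rain'] (min_width=11, slack=1)
Line 6: ['message', 'why'] (min_width=11, slack=1)
Line 7: ['network'] (min_width=7, slack=5)
Line 8: ['mineral'] (min_width=7, slack=5)
Line 9: ['plane', 'house'] (min_width=11, slack=1)
Line 10: ['spoon', 'do'] (min_width=8, slack=4)
Line 11: ['code', 'problem'] (min_width=12, slack=0)
Line 12: ['it', 'on'] (min_width=5, slack=7)
Line 13: ['pharmacy'] (min_width=8, slack=4)
Line 14: ['segment', 'bear'] (min_width=12, slack=0)
Line 15: ['green', 'brick'] (min_width=11, slack=1)
Line 16: ['message'] (min_width=7, slack=5)
Line 17: ['absolute'] (min_width=8, slack=4)
Total lines: 17

Answer: 17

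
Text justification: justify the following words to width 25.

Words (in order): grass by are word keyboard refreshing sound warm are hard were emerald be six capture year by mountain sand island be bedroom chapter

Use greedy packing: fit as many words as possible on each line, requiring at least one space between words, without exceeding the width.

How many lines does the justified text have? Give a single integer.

Line 1: ['grass', 'by', 'are', 'word'] (min_width=17, slack=8)
Line 2: ['keyboard', 'refreshing', 'sound'] (min_width=25, slack=0)
Line 3: ['warm', 'are', 'hard', 'were'] (min_width=18, slack=7)
Line 4: ['emerald', 'be', 'six', 'capture'] (min_width=22, slack=3)
Line 5: ['year', 'by', 'mountain', 'sand'] (min_width=21, slack=4)
Line 6: ['island', 'be', 'bedroom', 'chapter'] (min_width=25, slack=0)
Total lines: 6

Answer: 6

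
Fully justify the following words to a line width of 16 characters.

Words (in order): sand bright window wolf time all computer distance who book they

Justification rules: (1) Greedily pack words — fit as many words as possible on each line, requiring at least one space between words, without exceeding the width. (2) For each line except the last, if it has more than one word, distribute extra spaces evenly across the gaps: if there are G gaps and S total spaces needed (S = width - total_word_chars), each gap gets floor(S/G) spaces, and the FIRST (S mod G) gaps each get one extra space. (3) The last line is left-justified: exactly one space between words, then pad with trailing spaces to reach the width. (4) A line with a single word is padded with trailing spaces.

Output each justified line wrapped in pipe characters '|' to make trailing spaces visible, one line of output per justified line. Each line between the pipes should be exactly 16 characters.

Answer: |sand      bright|
|window wolf time|
|all     computer|
|distance     who|
|book they       |

Derivation:
Line 1: ['sand', 'bright'] (min_width=11, slack=5)
Line 2: ['window', 'wolf', 'time'] (min_width=16, slack=0)
Line 3: ['all', 'computer'] (min_width=12, slack=4)
Line 4: ['distance', 'who'] (min_width=12, slack=4)
Line 5: ['book', 'they'] (min_width=9, slack=7)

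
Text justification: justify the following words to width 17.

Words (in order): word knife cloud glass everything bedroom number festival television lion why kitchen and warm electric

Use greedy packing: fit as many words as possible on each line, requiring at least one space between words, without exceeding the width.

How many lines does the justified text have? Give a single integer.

Answer: 7

Derivation:
Line 1: ['word', 'knife', 'cloud'] (min_width=16, slack=1)
Line 2: ['glass', 'everything'] (min_width=16, slack=1)
Line 3: ['bedroom', 'number'] (min_width=14, slack=3)
Line 4: ['festival'] (min_width=8, slack=9)
Line 5: ['television', 'lion'] (min_width=15, slack=2)
Line 6: ['why', 'kitchen', 'and'] (min_width=15, slack=2)
Line 7: ['warm', 'electric'] (min_width=13, slack=4)
Total lines: 7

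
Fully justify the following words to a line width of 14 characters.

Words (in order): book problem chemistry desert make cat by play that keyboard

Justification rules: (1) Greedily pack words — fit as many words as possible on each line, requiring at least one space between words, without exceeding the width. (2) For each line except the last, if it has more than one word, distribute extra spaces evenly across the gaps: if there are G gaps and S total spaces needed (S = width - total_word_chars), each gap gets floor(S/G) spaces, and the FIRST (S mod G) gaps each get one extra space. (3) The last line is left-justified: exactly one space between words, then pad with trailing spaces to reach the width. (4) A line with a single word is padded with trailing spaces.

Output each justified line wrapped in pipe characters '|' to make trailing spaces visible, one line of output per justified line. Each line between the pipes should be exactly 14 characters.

Answer: |book   problem|
|chemistry     |
|desert    make|
|cat   by  play|
|that keyboard |

Derivation:
Line 1: ['book', 'problem'] (min_width=12, slack=2)
Line 2: ['chemistry'] (min_width=9, slack=5)
Line 3: ['desert', 'make'] (min_width=11, slack=3)
Line 4: ['cat', 'by', 'play'] (min_width=11, slack=3)
Line 5: ['that', 'keyboard'] (min_width=13, slack=1)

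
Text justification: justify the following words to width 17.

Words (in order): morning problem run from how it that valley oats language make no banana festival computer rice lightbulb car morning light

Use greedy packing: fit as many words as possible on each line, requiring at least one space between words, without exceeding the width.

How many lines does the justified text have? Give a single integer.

Line 1: ['morning', 'problem'] (min_width=15, slack=2)
Line 2: ['run', 'from', 'how', 'it'] (min_width=15, slack=2)
Line 3: ['that', 'valley', 'oats'] (min_width=16, slack=1)
Line 4: ['language', 'make', 'no'] (min_width=16, slack=1)
Line 5: ['banana', 'festival'] (min_width=15, slack=2)
Line 6: ['computer', 'rice'] (min_width=13, slack=4)
Line 7: ['lightbulb', 'car'] (min_width=13, slack=4)
Line 8: ['morning', 'light'] (min_width=13, slack=4)
Total lines: 8

Answer: 8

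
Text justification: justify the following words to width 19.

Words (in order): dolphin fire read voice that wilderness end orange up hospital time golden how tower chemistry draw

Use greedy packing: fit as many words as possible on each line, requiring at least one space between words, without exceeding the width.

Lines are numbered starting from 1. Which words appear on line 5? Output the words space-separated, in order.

Answer: time golden how

Derivation:
Line 1: ['dolphin', 'fire', 'read'] (min_width=17, slack=2)
Line 2: ['voice', 'that'] (min_width=10, slack=9)
Line 3: ['wilderness', 'end'] (min_width=14, slack=5)
Line 4: ['orange', 'up', 'hospital'] (min_width=18, slack=1)
Line 5: ['time', 'golden', 'how'] (min_width=15, slack=4)
Line 6: ['tower', 'chemistry'] (min_width=15, slack=4)
Line 7: ['draw'] (min_width=4, slack=15)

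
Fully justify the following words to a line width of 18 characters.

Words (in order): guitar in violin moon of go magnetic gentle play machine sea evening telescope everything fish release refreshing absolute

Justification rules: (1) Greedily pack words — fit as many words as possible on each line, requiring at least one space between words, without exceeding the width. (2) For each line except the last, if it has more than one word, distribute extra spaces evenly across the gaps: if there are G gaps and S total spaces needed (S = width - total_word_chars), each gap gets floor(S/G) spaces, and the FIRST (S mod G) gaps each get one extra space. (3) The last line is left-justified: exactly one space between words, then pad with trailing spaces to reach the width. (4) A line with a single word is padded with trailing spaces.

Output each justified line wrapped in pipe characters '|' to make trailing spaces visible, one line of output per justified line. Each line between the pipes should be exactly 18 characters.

Answer: |guitar  in  violin|
|moon     of     go|
|magnetic    gentle|
|play  machine  sea|
|evening  telescope|
|everything    fish|
|release refreshing|
|absolute          |

Derivation:
Line 1: ['guitar', 'in', 'violin'] (min_width=16, slack=2)
Line 2: ['moon', 'of', 'go'] (min_width=10, slack=8)
Line 3: ['magnetic', 'gentle'] (min_width=15, slack=3)
Line 4: ['play', 'machine', 'sea'] (min_width=16, slack=2)
Line 5: ['evening', 'telescope'] (min_width=17, slack=1)
Line 6: ['everything', 'fish'] (min_width=15, slack=3)
Line 7: ['release', 'refreshing'] (min_width=18, slack=0)
Line 8: ['absolute'] (min_width=8, slack=10)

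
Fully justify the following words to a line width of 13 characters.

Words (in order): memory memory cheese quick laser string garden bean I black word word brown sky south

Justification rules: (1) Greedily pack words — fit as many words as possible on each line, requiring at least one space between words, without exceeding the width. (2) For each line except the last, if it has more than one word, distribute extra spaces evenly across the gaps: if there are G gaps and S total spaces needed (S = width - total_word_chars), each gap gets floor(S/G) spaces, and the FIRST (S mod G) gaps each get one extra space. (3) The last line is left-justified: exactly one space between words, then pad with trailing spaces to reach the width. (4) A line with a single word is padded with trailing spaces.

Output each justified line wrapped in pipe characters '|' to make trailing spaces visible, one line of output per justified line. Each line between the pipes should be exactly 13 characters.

Line 1: ['memory', 'memory'] (min_width=13, slack=0)
Line 2: ['cheese', 'quick'] (min_width=12, slack=1)
Line 3: ['laser', 'string'] (min_width=12, slack=1)
Line 4: ['garden', 'bean', 'I'] (min_width=13, slack=0)
Line 5: ['black', 'word'] (min_width=10, slack=3)
Line 6: ['word', 'brown'] (min_width=10, slack=3)
Line 7: ['sky', 'south'] (min_width=9, slack=4)

Answer: |memory memory|
|cheese  quick|
|laser  string|
|garden bean I|
|black    word|
|word    brown|
|sky south    |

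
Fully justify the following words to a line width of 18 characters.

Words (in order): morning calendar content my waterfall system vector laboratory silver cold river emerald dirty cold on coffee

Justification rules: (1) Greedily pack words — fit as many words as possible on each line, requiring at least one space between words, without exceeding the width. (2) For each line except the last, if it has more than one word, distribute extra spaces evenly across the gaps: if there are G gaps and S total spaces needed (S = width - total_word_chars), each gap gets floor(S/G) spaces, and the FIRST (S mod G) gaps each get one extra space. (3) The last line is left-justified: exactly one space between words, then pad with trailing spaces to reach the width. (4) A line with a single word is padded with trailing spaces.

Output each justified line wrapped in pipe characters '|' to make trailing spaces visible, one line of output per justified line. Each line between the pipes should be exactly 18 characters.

Line 1: ['morning', 'calendar'] (min_width=16, slack=2)
Line 2: ['content', 'my'] (min_width=10, slack=8)
Line 3: ['waterfall', 'system'] (min_width=16, slack=2)
Line 4: ['vector', 'laboratory'] (min_width=17, slack=1)
Line 5: ['silver', 'cold', 'river'] (min_width=17, slack=1)
Line 6: ['emerald', 'dirty', 'cold'] (min_width=18, slack=0)
Line 7: ['on', 'coffee'] (min_width=9, slack=9)

Answer: |morning   calendar|
|content         my|
|waterfall   system|
|vector  laboratory|
|silver  cold river|
|emerald dirty cold|
|on coffee         |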